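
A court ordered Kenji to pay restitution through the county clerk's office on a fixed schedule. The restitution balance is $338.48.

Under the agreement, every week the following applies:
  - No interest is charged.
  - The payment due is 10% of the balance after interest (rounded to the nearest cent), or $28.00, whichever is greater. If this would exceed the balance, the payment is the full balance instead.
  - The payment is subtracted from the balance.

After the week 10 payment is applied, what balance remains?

Week 1: $338.48 − $33.85 → $304.63
Week 2: $304.63 − $30.46 → $274.17
Week 3: $274.17 − $28.00 → $246.17
Week 4: $246.17 − $28.00 → $218.17
Week 5: $218.17 − $28.00 → $190.17
Week 6: $190.17 − $28.00 → $162.17
Week 7: $162.17 − $28.00 → $134.17
Week 8: $134.17 − $28.00 → $106.17
Week 9: $106.17 − $28.00 → $78.17
Week 10: $78.17 − $28.00 → $50.17

$50.17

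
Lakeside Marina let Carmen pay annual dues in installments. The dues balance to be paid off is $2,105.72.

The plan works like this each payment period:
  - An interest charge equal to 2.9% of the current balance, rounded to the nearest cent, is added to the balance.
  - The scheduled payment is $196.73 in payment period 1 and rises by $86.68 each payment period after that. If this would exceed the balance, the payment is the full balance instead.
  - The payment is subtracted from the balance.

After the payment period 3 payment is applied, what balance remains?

Payment period 1: opening $2,105.72; interest $61.07 → $2,166.79; payment $196.73; balance $1,970.06
Payment period 2: opening $1,970.06; interest $57.13 → $2,027.19; payment $283.41; balance $1,743.78
Payment period 3: opening $1,743.78; interest $50.57 → $1,794.35; payment $370.09; balance $1,424.26

$1,424.26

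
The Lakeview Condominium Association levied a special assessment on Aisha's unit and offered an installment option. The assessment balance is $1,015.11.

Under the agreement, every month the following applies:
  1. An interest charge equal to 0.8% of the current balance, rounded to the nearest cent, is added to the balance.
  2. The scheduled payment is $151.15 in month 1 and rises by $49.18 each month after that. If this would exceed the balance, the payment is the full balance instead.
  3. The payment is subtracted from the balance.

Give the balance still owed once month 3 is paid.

$434.65

Month 1: opening $1,015.11; interest $8.12 → $1,023.23; payment $151.15; balance $872.08
Month 2: opening $872.08; interest $6.98 → $879.06; payment $200.33; balance $678.73
Month 3: opening $678.73; interest $5.43 → $684.16; payment $249.51; balance $434.65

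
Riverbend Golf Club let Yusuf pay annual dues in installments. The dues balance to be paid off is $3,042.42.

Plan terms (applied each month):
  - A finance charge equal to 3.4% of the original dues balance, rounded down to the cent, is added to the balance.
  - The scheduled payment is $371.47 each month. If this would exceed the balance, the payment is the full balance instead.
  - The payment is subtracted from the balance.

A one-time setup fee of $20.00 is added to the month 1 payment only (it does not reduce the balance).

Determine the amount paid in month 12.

$197.53

Month 1: $3,042.42 +$103.44 interest = $3,145.86; pay $371.47 (+ $20.00 fee) → $2,774.39
Month 2: $2,774.39 +$103.44 interest = $2,877.83; pay $371.47 → $2,506.36
Month 3: $2,506.36 +$103.44 interest = $2,609.80; pay $371.47 → $2,238.33
Month 4: $2,238.33 +$103.44 interest = $2,341.77; pay $371.47 → $1,970.30
Month 5: $1,970.30 +$103.44 interest = $2,073.74; pay $371.47 → $1,702.27
Month 6: $1,702.27 +$103.44 interest = $1,805.71; pay $371.47 → $1,434.24
Month 7: $1,434.24 +$103.44 interest = $1,537.68; pay $371.47 → $1,166.21
Month 8: $1,166.21 +$103.44 interest = $1,269.65; pay $371.47 → $898.18
Month 9: $898.18 +$103.44 interest = $1,001.62; pay $371.47 → $630.15
Month 10: $630.15 +$103.44 interest = $733.59; pay $371.47 → $362.12
Month 11: $362.12 +$103.44 interest = $465.56; pay $371.47 → $94.09
Month 12: $94.09 +$103.44 interest = $197.53; pay $197.53 → $0.00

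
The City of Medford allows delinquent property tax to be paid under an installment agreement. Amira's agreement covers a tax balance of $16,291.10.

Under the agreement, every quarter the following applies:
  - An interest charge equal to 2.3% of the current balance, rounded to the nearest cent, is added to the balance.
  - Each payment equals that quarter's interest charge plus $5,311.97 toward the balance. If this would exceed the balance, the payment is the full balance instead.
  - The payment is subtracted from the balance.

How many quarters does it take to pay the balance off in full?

4

Quarter 1: $16,291.10 +$374.70 interest = $16,665.80; pay $5,686.67 → $10,979.13
Quarter 2: $10,979.13 +$252.52 interest = $11,231.65; pay $5,564.49 → $5,667.16
Quarter 3: $5,667.16 +$130.34 interest = $5,797.50; pay $5,442.31 → $355.19
Quarter 4: $355.19 +$8.17 interest = $363.36; pay $363.36 → $0.00
Balance reaches $0.00 in quarter 4.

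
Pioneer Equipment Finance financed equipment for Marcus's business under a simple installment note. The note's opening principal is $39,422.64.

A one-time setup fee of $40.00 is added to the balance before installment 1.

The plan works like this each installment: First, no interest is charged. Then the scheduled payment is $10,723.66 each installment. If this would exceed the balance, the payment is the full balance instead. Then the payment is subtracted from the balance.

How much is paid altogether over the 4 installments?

Installment 1: $39,462.64 − $10,723.66 → $28,738.98
Installment 2: $28,738.98 − $10,723.66 → $18,015.32
Installment 3: $18,015.32 − $10,723.66 → $7,291.66
Installment 4: $7,291.66 − $7,291.66 → $0.00
Total paid: $39,462.64

$39,462.64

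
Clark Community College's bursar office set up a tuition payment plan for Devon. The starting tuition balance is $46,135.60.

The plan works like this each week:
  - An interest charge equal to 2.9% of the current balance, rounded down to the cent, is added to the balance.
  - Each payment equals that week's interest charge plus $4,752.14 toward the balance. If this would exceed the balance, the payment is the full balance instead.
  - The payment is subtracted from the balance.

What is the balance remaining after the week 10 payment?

$0.00

Week 1: opening $46,135.60; interest $1,337.93 → $47,473.53; payment $6,090.07; balance $41,383.46
Week 2: opening $41,383.46; interest $1,200.12 → $42,583.58; payment $5,952.26; balance $36,631.32
Week 3: opening $36,631.32; interest $1,062.30 → $37,693.62; payment $5,814.44; balance $31,879.18
Week 4: opening $31,879.18; interest $924.49 → $32,803.67; payment $5,676.63; balance $27,127.04
Week 5: opening $27,127.04; interest $786.68 → $27,913.72; payment $5,538.82; balance $22,374.90
Week 6: opening $22,374.90; interest $648.87 → $23,023.77; payment $5,401.01; balance $17,622.76
Week 7: opening $17,622.76; interest $511.06 → $18,133.82; payment $5,263.20; balance $12,870.62
Week 8: opening $12,870.62; interest $373.24 → $13,243.86; payment $5,125.38; balance $8,118.48
Week 9: opening $8,118.48; interest $235.43 → $8,353.91; payment $4,987.57; balance $3,366.34
Week 10: opening $3,366.34; interest $97.62 → $3,463.96; payment $3,463.96; balance $0.00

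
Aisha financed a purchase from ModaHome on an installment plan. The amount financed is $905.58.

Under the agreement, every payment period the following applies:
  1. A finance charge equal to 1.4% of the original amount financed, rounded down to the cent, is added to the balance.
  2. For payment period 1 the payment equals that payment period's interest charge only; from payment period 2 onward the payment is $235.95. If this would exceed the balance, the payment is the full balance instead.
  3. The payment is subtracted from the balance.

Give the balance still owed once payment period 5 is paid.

$12.46

Payment period 1: $905.58 +$12.67 interest = $918.25; pay $12.67 → $905.58
Payment period 2: $905.58 +$12.67 interest = $918.25; pay $235.95 → $682.30
Payment period 3: $682.30 +$12.67 interest = $694.97; pay $235.95 → $459.02
Payment period 4: $459.02 +$12.67 interest = $471.69; pay $235.95 → $235.74
Payment period 5: $235.74 +$12.67 interest = $248.41; pay $235.95 → $12.46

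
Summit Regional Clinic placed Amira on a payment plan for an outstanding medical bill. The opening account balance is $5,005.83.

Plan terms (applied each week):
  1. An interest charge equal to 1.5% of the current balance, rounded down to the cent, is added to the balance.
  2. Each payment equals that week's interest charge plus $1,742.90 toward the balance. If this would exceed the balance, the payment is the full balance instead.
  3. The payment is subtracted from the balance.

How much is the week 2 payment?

$1,791.84

# | Opening | Interest | Payment | End bal
1 | $5,005.83 | $75.08 | $1,817.98 | $3,262.93
2 | $3,262.93 | $48.94 | $1,791.84 | $1,520.03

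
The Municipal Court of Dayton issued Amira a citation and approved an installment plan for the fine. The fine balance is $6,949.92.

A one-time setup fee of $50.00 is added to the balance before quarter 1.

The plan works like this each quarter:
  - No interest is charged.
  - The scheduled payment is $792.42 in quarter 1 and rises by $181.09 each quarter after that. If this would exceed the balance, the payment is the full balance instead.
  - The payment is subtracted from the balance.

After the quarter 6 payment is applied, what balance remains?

Quarter 1: $6,999.92 − $792.42 → $6,207.50
Quarter 2: $6,207.50 − $973.51 → $5,233.99
Quarter 3: $5,233.99 − $1,154.60 → $4,079.39
Quarter 4: $4,079.39 − $1,335.69 → $2,743.70
Quarter 5: $2,743.70 − $1,516.78 → $1,226.92
Quarter 6: $1,226.92 − $1,226.92 → $0.00

$0.00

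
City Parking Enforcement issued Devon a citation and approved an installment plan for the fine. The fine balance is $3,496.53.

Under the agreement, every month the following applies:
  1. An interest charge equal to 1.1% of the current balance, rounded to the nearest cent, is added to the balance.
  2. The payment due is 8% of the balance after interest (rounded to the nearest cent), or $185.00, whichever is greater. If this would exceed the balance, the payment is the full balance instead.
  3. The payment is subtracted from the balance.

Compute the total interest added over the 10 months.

# | Opening | Interest | Payment | End bal
1 | $3,496.53 | $38.46 | $282.80 | $3,252.19
2 | $3,252.19 | $35.77 | $263.04 | $3,024.92
3 | $3,024.92 | $33.27 | $244.66 | $2,813.53
4 | $2,813.53 | $30.95 | $227.56 | $2,616.92
5 | $2,616.92 | $28.79 | $211.66 | $2,434.05
6 | $2,434.05 | $26.77 | $196.87 | $2,263.95
7 | $2,263.95 | $24.90 | $185.00 | $2,103.85
8 | $2,103.85 | $23.14 | $185.00 | $1,941.99
9 | $1,941.99 | $21.36 | $185.00 | $1,778.35
10 | $1,778.35 | $19.56 | $185.00 | $1,612.91
Total interest: $38.46 + $35.77 + $33.27 + $30.95 + $28.79 + $26.77 + $24.90 + $23.14 + $21.36 + $19.56 = $282.97

$282.97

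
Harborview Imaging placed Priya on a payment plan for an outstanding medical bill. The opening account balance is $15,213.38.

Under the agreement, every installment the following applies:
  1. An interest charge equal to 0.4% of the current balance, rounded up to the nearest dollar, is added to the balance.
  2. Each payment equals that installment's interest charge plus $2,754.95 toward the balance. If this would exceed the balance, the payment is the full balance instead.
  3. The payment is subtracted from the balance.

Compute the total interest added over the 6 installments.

$201.00

Installment 1: opening $15,213.38; interest $61.00 → $15,274.38; payment $2,815.95; balance $12,458.43
Installment 2: opening $12,458.43; interest $50.00 → $12,508.43; payment $2,804.95; balance $9,703.48
Installment 3: opening $9,703.48; interest $39.00 → $9,742.48; payment $2,793.95; balance $6,948.53
Installment 4: opening $6,948.53; interest $28.00 → $6,976.53; payment $2,782.95; balance $4,193.58
Installment 5: opening $4,193.58; interest $17.00 → $4,210.58; payment $2,771.95; balance $1,438.63
Installment 6: opening $1,438.63; interest $6.00 → $1,444.63; payment $1,444.63; balance $0.00
Total interest: $61.00 + $50.00 + $39.00 + $28.00 + $17.00 + $6.00 = $201.00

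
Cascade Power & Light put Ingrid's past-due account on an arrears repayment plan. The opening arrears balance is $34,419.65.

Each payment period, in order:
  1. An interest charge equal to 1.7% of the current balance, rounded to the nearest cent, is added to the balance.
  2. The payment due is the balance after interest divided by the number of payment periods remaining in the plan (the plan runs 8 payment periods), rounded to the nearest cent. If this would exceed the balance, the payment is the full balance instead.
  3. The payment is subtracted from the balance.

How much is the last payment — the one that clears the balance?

$4,923.61

Payment period 1: $34,419.65 +$585.13 interest = $35,004.78; pay $4,375.60 → $30,629.18
Payment period 2: $30,629.18 +$520.70 interest = $31,149.88; pay $4,449.98 → $26,699.90
Payment period 3: $26,699.90 +$453.90 interest = $27,153.80; pay $4,525.63 → $22,628.17
Payment period 4: $22,628.17 +$384.68 interest = $23,012.85; pay $4,602.57 → $18,410.28
Payment period 5: $18,410.28 +$312.97 interest = $18,723.25; pay $4,680.81 → $14,042.44
Payment period 6: $14,042.44 +$238.72 interest = $14,281.16; pay $4,760.39 → $9,520.77
Payment period 7: $9,520.77 +$161.85 interest = $9,682.62; pay $4,841.31 → $4,841.31
Payment period 8: $4,841.31 +$82.30 interest = $4,923.61; pay $4,923.61 → $0.00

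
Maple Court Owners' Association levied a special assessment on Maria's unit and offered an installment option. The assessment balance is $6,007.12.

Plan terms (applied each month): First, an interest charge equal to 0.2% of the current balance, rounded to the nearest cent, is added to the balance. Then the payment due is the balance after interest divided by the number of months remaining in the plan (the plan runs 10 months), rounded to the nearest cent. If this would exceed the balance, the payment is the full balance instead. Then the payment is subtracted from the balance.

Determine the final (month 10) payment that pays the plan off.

$612.83

Month 1: opening $6,007.12; interest $12.01 → $6,019.13; payment $601.91; balance $5,417.22
Month 2: opening $5,417.22; interest $10.83 → $5,428.05; payment $603.12; balance $4,824.93
Month 3: opening $4,824.93; interest $9.65 → $4,834.58; payment $604.32; balance $4,230.26
Month 4: opening $4,230.26; interest $8.46 → $4,238.72; payment $605.53; balance $3,633.19
Month 5: opening $3,633.19; interest $7.27 → $3,640.46; payment $606.74; balance $3,033.72
Month 6: opening $3,033.72; interest $6.07 → $3,039.79; payment $607.96; balance $2,431.83
Month 7: opening $2,431.83; interest $4.86 → $2,436.69; payment $609.17; balance $1,827.52
Month 8: opening $1,827.52; interest $3.66 → $1,831.18; payment $610.39; balance $1,220.79
Month 9: opening $1,220.79; interest $2.44 → $1,223.23; payment $611.62; balance $611.61
Month 10: opening $611.61; interest $1.22 → $612.83; payment $612.83; balance $0.00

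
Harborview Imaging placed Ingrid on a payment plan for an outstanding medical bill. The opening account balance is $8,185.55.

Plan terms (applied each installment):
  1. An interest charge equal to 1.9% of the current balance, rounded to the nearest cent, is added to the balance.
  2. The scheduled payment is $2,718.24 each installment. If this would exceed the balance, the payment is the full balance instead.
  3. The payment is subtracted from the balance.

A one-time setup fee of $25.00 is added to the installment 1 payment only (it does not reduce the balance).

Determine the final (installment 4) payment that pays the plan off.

$357.07

Installment 1: opening $8,185.55; interest $155.53 → $8,341.08; payment $2,718.24 (+ $25.00 fee); balance $5,622.84
Installment 2: opening $5,622.84; interest $106.83 → $5,729.67; payment $2,718.24; balance $3,011.43
Installment 3: opening $3,011.43; interest $57.22 → $3,068.65; payment $2,718.24; balance $350.41
Installment 4: opening $350.41; interest $6.66 → $357.07; payment $357.07; balance $0.00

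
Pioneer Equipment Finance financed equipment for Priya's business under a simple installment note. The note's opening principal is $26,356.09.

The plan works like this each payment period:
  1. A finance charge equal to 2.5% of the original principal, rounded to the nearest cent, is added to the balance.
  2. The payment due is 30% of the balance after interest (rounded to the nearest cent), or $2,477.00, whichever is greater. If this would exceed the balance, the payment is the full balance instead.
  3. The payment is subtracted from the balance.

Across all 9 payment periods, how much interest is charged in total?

$5,930.10

# | Opening | Interest | Payment | End bal
1 | $26,356.09 | $658.90 | $8,104.50 | $18,910.49
2 | $18,910.49 | $658.90 | $5,870.82 | $13,698.57
3 | $13,698.57 | $658.90 | $4,307.24 | $10,050.23
4 | $10,050.23 | $658.90 | $3,212.74 | $7,496.39
5 | $7,496.39 | $658.90 | $2,477.00 | $5,678.29
6 | $5,678.29 | $658.90 | $2,477.00 | $3,860.19
7 | $3,860.19 | $658.90 | $2,477.00 | $2,042.09
8 | $2,042.09 | $658.90 | $2,477.00 | $223.99
9 | $223.99 | $658.90 | $882.89 | $0.00
Total interest: $658.90 + $658.90 + $658.90 + $658.90 + $658.90 + $658.90 + $658.90 + $658.90 + $658.90 = $5,930.10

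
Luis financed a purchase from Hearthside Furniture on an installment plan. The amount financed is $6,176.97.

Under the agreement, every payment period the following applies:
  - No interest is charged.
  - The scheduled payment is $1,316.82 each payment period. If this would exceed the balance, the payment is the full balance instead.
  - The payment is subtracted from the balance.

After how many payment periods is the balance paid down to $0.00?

Payment period 1: opening $6,176.97; payment $1,316.82; balance $4,860.15
Payment period 2: opening $4,860.15; payment $1,316.82; balance $3,543.33
Payment period 3: opening $3,543.33; payment $1,316.82; balance $2,226.51
Payment period 4: opening $2,226.51; payment $1,316.82; balance $909.69
Payment period 5: opening $909.69; payment $909.69; balance $0.00
Balance reaches $0.00 in payment period 5.

5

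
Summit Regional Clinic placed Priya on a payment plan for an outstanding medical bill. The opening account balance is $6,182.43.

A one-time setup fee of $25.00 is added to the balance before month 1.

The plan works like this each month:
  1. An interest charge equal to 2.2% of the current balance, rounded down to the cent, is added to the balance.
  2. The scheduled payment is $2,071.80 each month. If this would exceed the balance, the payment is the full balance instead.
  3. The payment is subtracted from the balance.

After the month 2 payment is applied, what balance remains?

# | Opening | Interest | Payment | End bal
1 | $6,207.43 | $136.56 | $2,071.80 | $4,272.19
2 | $4,272.19 | $93.98 | $2,071.80 | $2,294.37

$2,294.37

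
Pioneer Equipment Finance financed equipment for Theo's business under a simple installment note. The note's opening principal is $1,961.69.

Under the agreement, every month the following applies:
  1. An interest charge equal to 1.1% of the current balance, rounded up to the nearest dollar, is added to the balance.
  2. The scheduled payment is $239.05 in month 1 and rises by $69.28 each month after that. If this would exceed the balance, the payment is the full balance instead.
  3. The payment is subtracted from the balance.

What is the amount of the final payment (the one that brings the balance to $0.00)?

Month 1: opening $1,961.69; interest $22.00 → $1,983.69; payment $239.05; balance $1,744.64
Month 2: opening $1,744.64; interest $20.00 → $1,764.64; payment $308.33; balance $1,456.31
Month 3: opening $1,456.31; interest $17.00 → $1,473.31; payment $377.61; balance $1,095.70
Month 4: opening $1,095.70; interest $13.00 → $1,108.70; payment $446.89; balance $661.81
Month 5: opening $661.81; interest $8.00 → $669.81; payment $516.17; balance $153.64
Month 6: opening $153.64; interest $2.00 → $155.64; payment $155.64; balance $0.00

$155.64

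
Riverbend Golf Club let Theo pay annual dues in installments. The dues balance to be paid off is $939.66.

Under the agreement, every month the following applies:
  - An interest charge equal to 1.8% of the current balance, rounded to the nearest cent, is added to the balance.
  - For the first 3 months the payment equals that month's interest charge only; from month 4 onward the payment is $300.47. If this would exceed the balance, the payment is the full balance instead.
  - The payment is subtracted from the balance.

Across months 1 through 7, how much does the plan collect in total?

Month 1: opening $939.66; interest $16.91 → $956.57; payment $16.91; balance $939.66
Month 2: opening $939.66; interest $16.91 → $956.57; payment $16.91; balance $939.66
Month 3: opening $939.66; interest $16.91 → $956.57; payment $16.91; balance $939.66
Month 4: opening $939.66; interest $16.91 → $956.57; payment $300.47; balance $656.10
Month 5: opening $656.10; interest $11.81 → $667.91; payment $300.47; balance $367.44
Month 6: opening $367.44; interest $6.61 → $374.05; payment $300.47; balance $73.58
Month 7: opening $73.58; interest $1.32 → $74.90; payment $74.90; balance $0.00
Total paid: $1,027.04

$1,027.04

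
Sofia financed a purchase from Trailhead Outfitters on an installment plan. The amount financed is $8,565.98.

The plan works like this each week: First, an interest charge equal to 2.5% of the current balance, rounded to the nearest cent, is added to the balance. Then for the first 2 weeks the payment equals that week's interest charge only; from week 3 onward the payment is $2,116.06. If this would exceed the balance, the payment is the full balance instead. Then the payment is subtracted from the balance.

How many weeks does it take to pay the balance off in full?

# | Opening | Interest | Payment | End bal
1 | $8,565.98 | $214.15 | $214.15 | $8,565.98
2 | $8,565.98 | $214.15 | $214.15 | $8,565.98
3 | $8,565.98 | $214.15 | $2,116.06 | $6,664.07
4 | $6,664.07 | $166.60 | $2,116.06 | $4,714.61
5 | $4,714.61 | $117.87 | $2,116.06 | $2,716.42
6 | $2,716.42 | $67.91 | $2,116.06 | $668.27
7 | $668.27 | $16.71 | $684.98 | $0.00
Balance reaches $0.00 in week 7.

7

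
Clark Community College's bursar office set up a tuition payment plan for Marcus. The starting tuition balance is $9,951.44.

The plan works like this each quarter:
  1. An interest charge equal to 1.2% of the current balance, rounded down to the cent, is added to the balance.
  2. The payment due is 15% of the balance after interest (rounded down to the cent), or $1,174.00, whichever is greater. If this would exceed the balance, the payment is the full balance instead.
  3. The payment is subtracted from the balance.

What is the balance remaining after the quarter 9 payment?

$0.00

Quarter 1: opening $9,951.44; interest $119.41 → $10,070.85; payment $1,510.62; balance $8,560.23
Quarter 2: opening $8,560.23; interest $102.72 → $8,662.95; payment $1,299.44; balance $7,363.51
Quarter 3: opening $7,363.51; interest $88.36 → $7,451.87; payment $1,174.00; balance $6,277.87
Quarter 4: opening $6,277.87; interest $75.33 → $6,353.20; payment $1,174.00; balance $5,179.20
Quarter 5: opening $5,179.20; interest $62.15 → $5,241.35; payment $1,174.00; balance $4,067.35
Quarter 6: opening $4,067.35; interest $48.80 → $4,116.15; payment $1,174.00; balance $2,942.15
Quarter 7: opening $2,942.15; interest $35.30 → $2,977.45; payment $1,174.00; balance $1,803.45
Quarter 8: opening $1,803.45; interest $21.64 → $1,825.09; payment $1,174.00; balance $651.09
Quarter 9: opening $651.09; interest $7.81 → $658.90; payment $658.90; balance $0.00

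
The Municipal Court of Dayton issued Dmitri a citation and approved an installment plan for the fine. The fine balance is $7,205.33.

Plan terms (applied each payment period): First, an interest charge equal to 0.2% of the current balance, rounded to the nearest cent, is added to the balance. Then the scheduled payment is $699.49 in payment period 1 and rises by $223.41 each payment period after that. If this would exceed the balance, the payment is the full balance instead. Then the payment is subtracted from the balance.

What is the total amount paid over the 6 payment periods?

Payment period 1: opening $7,205.33; interest $14.41 → $7,219.74; payment $699.49; balance $6,520.25
Payment period 2: opening $6,520.25; interest $13.04 → $6,533.29; payment $922.90; balance $5,610.39
Payment period 3: opening $5,610.39; interest $11.22 → $5,621.61; payment $1,146.31; balance $4,475.30
Payment period 4: opening $4,475.30; interest $8.95 → $4,484.25; payment $1,369.72; balance $3,114.53
Payment period 5: opening $3,114.53; interest $6.23 → $3,120.76; payment $1,593.13; balance $1,527.63
Payment period 6: opening $1,527.63; interest $3.06 → $1,530.69; payment $1,530.69; balance $0.00
Total paid: $7,262.24

$7,262.24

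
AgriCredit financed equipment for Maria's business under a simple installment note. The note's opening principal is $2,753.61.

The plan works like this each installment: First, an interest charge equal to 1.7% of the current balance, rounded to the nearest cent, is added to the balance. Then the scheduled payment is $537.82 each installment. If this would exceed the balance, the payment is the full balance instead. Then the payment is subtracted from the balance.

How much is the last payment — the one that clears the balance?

$217.29

Installment 1: $2,753.61 +$46.81 interest = $2,800.42; pay $537.82 → $2,262.60
Installment 2: $2,262.60 +$38.46 interest = $2,301.06; pay $537.82 → $1,763.24
Installment 3: $1,763.24 +$29.98 interest = $1,793.22; pay $537.82 → $1,255.40
Installment 4: $1,255.40 +$21.34 interest = $1,276.74; pay $537.82 → $738.92
Installment 5: $738.92 +$12.56 interest = $751.48; pay $537.82 → $213.66
Installment 6: $213.66 +$3.63 interest = $217.29; pay $217.29 → $0.00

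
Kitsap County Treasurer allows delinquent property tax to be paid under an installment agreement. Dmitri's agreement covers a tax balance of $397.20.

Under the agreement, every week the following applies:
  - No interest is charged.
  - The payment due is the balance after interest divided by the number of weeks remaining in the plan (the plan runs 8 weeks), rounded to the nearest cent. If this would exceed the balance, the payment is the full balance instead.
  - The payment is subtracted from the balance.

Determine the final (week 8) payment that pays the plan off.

Week 1: $397.20 − $49.65 → $347.55
Week 2: $347.55 − $49.65 → $297.90
Week 3: $297.90 − $49.65 → $248.25
Week 4: $248.25 − $49.65 → $198.60
Week 5: $198.60 − $49.65 → $148.95
Week 6: $148.95 − $49.65 → $99.30
Week 7: $99.30 − $49.65 → $49.65
Week 8: $49.65 − $49.65 → $0.00

$49.65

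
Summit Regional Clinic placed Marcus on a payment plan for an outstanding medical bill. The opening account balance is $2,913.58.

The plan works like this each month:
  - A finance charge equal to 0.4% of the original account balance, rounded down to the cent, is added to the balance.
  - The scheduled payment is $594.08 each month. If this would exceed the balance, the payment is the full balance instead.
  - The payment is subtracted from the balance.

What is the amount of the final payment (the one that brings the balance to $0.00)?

Month 1: opening $2,913.58; interest $11.65 → $2,925.23; payment $594.08; balance $2,331.15
Month 2: opening $2,331.15; interest $11.65 → $2,342.80; payment $594.08; balance $1,748.72
Month 3: opening $1,748.72; interest $11.65 → $1,760.37; payment $594.08; balance $1,166.29
Month 4: opening $1,166.29; interest $11.65 → $1,177.94; payment $594.08; balance $583.86
Month 5: opening $583.86; interest $11.65 → $595.51; payment $594.08; balance $1.43
Month 6: opening $1.43; interest $11.65 → $13.08; payment $13.08; balance $0.00

$13.08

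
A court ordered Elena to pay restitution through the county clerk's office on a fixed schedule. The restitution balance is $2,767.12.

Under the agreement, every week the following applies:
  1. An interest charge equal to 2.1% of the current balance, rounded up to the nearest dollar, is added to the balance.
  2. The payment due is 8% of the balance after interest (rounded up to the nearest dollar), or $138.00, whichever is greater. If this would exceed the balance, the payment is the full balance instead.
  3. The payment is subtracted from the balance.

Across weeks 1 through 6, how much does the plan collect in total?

Week 1: opening $2,767.12; interest $59.00 → $2,826.12; payment $227.00; balance $2,599.12
Week 2: opening $2,599.12; interest $55.00 → $2,654.12; payment $213.00; balance $2,441.12
Week 3: opening $2,441.12; interest $52.00 → $2,493.12; payment $200.00; balance $2,293.12
Week 4: opening $2,293.12; interest $49.00 → $2,342.12; payment $188.00; balance $2,154.12
Week 5: opening $2,154.12; interest $46.00 → $2,200.12; payment $177.00; balance $2,023.12
Week 6: opening $2,023.12; interest $43.00 → $2,066.12; payment $166.00; balance $1,900.12
Total paid: $1,171.00

$1,171.00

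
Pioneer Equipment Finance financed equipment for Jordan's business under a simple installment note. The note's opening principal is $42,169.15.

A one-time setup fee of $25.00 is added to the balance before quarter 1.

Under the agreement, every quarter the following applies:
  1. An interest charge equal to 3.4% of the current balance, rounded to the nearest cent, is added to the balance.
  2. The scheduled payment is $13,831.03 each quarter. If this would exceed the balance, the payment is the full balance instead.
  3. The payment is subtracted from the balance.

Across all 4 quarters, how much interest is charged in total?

Quarter 1: $42,194.15 +$1,434.60 interest = $43,628.75; pay $13,831.03 → $29,797.72
Quarter 2: $29,797.72 +$1,013.12 interest = $30,810.84; pay $13,831.03 → $16,979.81
Quarter 3: $16,979.81 +$577.31 interest = $17,557.12; pay $13,831.03 → $3,726.09
Quarter 4: $3,726.09 +$126.69 interest = $3,852.78; pay $3,852.78 → $0.00
Total interest: $1,434.60 + $1,013.12 + $577.31 + $126.69 = $3,151.72

$3,151.72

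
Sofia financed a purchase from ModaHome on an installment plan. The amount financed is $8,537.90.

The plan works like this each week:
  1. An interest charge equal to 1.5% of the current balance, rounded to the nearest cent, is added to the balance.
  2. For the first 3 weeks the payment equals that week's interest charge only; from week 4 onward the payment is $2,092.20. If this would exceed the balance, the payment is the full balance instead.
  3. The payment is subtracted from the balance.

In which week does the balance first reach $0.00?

8

# | Opening | Interest | Payment | End bal
1 | $8,537.90 | $128.07 | $128.07 | $8,537.90
2 | $8,537.90 | $128.07 | $128.07 | $8,537.90
3 | $8,537.90 | $128.07 | $128.07 | $8,537.90
4 | $8,537.90 | $128.07 | $2,092.20 | $6,573.77
5 | $6,573.77 | $98.61 | $2,092.20 | $4,580.18
6 | $4,580.18 | $68.70 | $2,092.20 | $2,556.68
7 | $2,556.68 | $38.35 | $2,092.20 | $502.83
8 | $502.83 | $7.54 | $510.37 | $0.00
Balance reaches $0.00 in week 8.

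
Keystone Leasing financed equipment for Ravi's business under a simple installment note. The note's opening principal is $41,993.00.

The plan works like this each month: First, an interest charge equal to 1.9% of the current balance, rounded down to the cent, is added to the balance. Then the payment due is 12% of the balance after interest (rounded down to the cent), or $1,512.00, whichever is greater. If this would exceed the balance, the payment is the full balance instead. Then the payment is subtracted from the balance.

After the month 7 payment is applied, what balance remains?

$19,578.30

Month 1: $41,993.00 +$797.86 interest = $42,790.86; pay $5,134.90 → $37,655.96
Month 2: $37,655.96 +$715.46 interest = $38,371.42; pay $4,604.57 → $33,766.85
Month 3: $33,766.85 +$641.57 interest = $34,408.42; pay $4,129.01 → $30,279.41
Month 4: $30,279.41 +$575.30 interest = $30,854.71; pay $3,702.56 → $27,152.15
Month 5: $27,152.15 +$515.89 interest = $27,668.04; pay $3,320.16 → $24,347.88
Month 6: $24,347.88 +$462.60 interest = $24,810.48; pay $2,977.25 → $21,833.23
Month 7: $21,833.23 +$414.83 interest = $22,248.06; pay $2,669.76 → $19,578.30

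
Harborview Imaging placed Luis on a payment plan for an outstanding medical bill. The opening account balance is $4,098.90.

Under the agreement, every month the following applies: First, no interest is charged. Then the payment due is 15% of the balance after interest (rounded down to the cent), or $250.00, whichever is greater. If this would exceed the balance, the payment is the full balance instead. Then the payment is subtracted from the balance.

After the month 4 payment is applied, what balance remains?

Month 1: $4,098.90 − $614.83 → $3,484.07
Month 2: $3,484.07 − $522.61 → $2,961.46
Month 3: $2,961.46 − $444.21 → $2,517.25
Month 4: $2,517.25 − $377.58 → $2,139.67

$2,139.67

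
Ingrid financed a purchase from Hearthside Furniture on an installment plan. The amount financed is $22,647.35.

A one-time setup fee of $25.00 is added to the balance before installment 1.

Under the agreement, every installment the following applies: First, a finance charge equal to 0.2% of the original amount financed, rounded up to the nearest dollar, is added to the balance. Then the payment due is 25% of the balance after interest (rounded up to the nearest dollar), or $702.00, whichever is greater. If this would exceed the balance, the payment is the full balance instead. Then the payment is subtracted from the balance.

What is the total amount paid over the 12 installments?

$23,224.35

# | Opening | Interest | Payment | End bal
1 | $22,672.35 | $46.00 | $5,680.00 | $17,038.35
2 | $17,038.35 | $46.00 | $4,272.00 | $12,812.35
3 | $12,812.35 | $46.00 | $3,215.00 | $9,643.35
4 | $9,643.35 | $46.00 | $2,423.00 | $7,266.35
5 | $7,266.35 | $46.00 | $1,829.00 | $5,483.35
6 | $5,483.35 | $46.00 | $1,383.00 | $4,146.35
7 | $4,146.35 | $46.00 | $1,049.00 | $3,143.35
8 | $3,143.35 | $46.00 | $798.00 | $2,391.35
9 | $2,391.35 | $46.00 | $702.00 | $1,735.35
10 | $1,735.35 | $46.00 | $702.00 | $1,079.35
11 | $1,079.35 | $46.00 | $702.00 | $423.35
12 | $423.35 | $46.00 | $469.35 | $0.00
Total paid: $23,224.35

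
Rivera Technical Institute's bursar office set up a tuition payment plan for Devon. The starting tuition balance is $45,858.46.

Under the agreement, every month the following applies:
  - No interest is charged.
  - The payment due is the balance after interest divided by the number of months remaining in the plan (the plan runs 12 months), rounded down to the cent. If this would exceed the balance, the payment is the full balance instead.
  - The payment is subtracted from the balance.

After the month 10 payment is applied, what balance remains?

Month 1: opening $45,858.46; payment $3,821.53; balance $42,036.93
Month 2: opening $42,036.93; payment $3,821.53; balance $38,215.40
Month 3: opening $38,215.40; payment $3,821.54; balance $34,393.86
Month 4: opening $34,393.86; payment $3,821.54; balance $30,572.32
Month 5: opening $30,572.32; payment $3,821.54; balance $26,750.78
Month 6: opening $26,750.78; payment $3,821.54; balance $22,929.24
Month 7: opening $22,929.24; payment $3,821.54; balance $19,107.70
Month 8: opening $19,107.70; payment $3,821.54; balance $15,286.16
Month 9: opening $15,286.16; payment $3,821.54; balance $11,464.62
Month 10: opening $11,464.62; payment $3,821.54; balance $7,643.08

$7,643.08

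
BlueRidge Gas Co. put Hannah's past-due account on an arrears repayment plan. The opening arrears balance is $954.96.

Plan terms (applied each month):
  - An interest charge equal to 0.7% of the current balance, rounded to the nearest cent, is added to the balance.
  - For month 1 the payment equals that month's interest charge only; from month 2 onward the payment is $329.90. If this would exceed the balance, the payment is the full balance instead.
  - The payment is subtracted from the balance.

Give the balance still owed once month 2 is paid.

# | Opening | Interest | Payment | End bal
1 | $954.96 | $6.68 | $6.68 | $954.96
2 | $954.96 | $6.68 | $329.90 | $631.74

$631.74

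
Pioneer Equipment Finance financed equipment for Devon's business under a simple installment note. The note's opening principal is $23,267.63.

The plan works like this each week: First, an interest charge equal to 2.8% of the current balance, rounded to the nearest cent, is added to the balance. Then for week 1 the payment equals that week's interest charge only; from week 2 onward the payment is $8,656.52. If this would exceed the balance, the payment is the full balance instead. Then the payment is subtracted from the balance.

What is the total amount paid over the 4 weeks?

Week 1: opening $23,267.63; interest $651.49 → $23,919.12; payment $651.49; balance $23,267.63
Week 2: opening $23,267.63; interest $651.49 → $23,919.12; payment $8,656.52; balance $15,262.60
Week 3: opening $15,262.60; interest $427.35 → $15,689.95; payment $8,656.52; balance $7,033.43
Week 4: opening $7,033.43; interest $196.94 → $7,230.37; payment $7,230.37; balance $0.00
Total paid: $25,194.90

$25,194.90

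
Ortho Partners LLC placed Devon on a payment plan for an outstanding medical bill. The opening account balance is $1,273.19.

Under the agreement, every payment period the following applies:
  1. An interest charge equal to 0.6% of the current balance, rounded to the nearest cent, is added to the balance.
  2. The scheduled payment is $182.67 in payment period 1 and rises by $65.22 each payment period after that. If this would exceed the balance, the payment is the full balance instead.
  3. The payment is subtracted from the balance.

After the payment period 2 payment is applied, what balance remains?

$856.86

# | Opening | Interest | Payment | End bal
1 | $1,273.19 | $7.64 | $182.67 | $1,098.16
2 | $1,098.16 | $6.59 | $247.89 | $856.86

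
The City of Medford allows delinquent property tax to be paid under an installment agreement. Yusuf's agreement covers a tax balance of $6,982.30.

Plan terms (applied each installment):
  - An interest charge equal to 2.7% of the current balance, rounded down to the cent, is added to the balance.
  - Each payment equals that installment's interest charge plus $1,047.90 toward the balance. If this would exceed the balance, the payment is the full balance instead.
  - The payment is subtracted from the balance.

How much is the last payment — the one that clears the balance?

$713.66

Installment 1: opening $6,982.30; interest $188.52 → $7,170.82; payment $1,236.42; balance $5,934.40
Installment 2: opening $5,934.40; interest $160.22 → $6,094.62; payment $1,208.12; balance $4,886.50
Installment 3: opening $4,886.50; interest $131.93 → $5,018.43; payment $1,179.83; balance $3,838.60
Installment 4: opening $3,838.60; interest $103.64 → $3,942.24; payment $1,151.54; balance $2,790.70
Installment 5: opening $2,790.70; interest $75.34 → $2,866.04; payment $1,123.24; balance $1,742.80
Installment 6: opening $1,742.80; interest $47.05 → $1,789.85; payment $1,094.95; balance $694.90
Installment 7: opening $694.90; interest $18.76 → $713.66; payment $713.66; balance $0.00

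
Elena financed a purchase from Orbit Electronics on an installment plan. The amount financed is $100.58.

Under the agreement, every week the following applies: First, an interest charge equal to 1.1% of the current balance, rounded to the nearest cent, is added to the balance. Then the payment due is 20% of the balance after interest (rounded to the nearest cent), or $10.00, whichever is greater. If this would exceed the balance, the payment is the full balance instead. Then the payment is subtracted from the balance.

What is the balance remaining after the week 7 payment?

$14.14

Week 1: opening $100.58; interest $1.11 → $101.69; payment $20.34; balance $81.35
Week 2: opening $81.35; interest $0.89 → $82.24; payment $16.45; balance $65.79
Week 3: opening $65.79; interest $0.72 → $66.51; payment $13.30; balance $53.21
Week 4: opening $53.21; interest $0.59 → $53.80; payment $10.76; balance $43.04
Week 5: opening $43.04; interest $0.47 → $43.51; payment $10.00; balance $33.51
Week 6: opening $33.51; interest $0.37 → $33.88; payment $10.00; balance $23.88
Week 7: opening $23.88; interest $0.26 → $24.14; payment $10.00; balance $14.14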